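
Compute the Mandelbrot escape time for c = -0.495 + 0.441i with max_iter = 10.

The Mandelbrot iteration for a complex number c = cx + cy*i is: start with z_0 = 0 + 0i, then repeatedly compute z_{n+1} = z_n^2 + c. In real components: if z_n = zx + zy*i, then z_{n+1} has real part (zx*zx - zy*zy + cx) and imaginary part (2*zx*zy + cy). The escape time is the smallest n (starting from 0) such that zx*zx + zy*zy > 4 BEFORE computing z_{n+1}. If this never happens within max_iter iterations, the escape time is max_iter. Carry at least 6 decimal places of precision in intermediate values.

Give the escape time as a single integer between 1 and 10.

Answer: 10

Derivation:
z_0 = 0 + 0i, c = -0.4950 + 0.4410i
Iter 1: z = -0.4950 + 0.4410i, |z|^2 = 0.4395
Iter 2: z = -0.4445 + 0.0044i, |z|^2 = 0.1976
Iter 3: z = -0.2975 + 0.4371i, |z|^2 = 0.2795
Iter 4: z = -0.5975 + 0.1810i, |z|^2 = 0.3898
Iter 5: z = -0.1707 + 0.2247i, |z|^2 = 0.0796
Iter 6: z = -0.5164 + 0.3643i, |z|^2 = 0.3993
Iter 7: z = -0.3611 + 0.0648i, |z|^2 = 0.1346
Iter 8: z = -0.3688 + 0.3942i, |z|^2 = 0.2914
Iter 9: z = -0.5144 + 0.1502i, |z|^2 = 0.2871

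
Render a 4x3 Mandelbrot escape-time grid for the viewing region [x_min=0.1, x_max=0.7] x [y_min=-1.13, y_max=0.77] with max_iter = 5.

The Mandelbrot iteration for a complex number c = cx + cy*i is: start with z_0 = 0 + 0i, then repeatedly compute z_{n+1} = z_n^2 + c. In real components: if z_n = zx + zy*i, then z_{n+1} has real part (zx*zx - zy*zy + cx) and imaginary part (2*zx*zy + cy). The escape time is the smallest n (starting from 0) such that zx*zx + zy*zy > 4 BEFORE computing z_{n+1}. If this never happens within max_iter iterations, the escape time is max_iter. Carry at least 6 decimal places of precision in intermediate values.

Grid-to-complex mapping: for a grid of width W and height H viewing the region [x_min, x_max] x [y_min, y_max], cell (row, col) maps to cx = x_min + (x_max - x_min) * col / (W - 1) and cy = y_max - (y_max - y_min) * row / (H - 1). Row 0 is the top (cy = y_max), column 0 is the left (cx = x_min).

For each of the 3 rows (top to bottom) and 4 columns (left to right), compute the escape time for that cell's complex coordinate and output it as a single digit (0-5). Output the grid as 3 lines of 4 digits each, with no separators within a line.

(row=0, col=0): c = 0.1000 + 0.7700i → escape time 5
(row=0, col=1): c = 0.3000 + 0.7700i → escape time 5
(row=0, col=2): c = 0.5000 + 0.7700i → escape time 3
(row=0, col=3): c = 0.7000 + 0.7700i → escape time 3
(row=1, col=0): c = 0.1000 + -0.1800i → escape time 5
(row=1, col=1): c = 0.3000 + -0.1800i → escape time 5
(row=1, col=2): c = 0.5000 + -0.1800i → escape time 5
(row=1, col=3): c = 0.7000 + -0.1800i → escape time 3
(row=2, col=0): c = 0.1000 + -1.1300i → escape time 3
(row=2, col=1): c = 0.3000 + -1.1300i → escape time 2
(row=2, col=2): c = 0.5000 + -1.1300i → escape time 2
(row=2, col=3): c = 0.7000 + -1.1300i → escape time 2

Answer: 5533
5553
3222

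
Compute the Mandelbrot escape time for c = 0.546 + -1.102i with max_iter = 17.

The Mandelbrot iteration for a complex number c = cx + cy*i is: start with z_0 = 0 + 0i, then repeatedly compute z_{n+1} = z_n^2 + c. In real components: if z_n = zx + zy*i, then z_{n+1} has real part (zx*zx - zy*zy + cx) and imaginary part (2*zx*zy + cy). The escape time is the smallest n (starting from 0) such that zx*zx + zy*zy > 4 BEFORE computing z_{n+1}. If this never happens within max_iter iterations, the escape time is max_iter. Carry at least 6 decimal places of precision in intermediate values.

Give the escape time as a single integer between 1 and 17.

Answer: 2

Derivation:
z_0 = 0 + 0i, c = 0.5460 + -1.1020i
Iter 1: z = 0.5460 + -1.1020i, |z|^2 = 1.5125
Iter 2: z = -0.3703 + -2.3054i, |z|^2 = 5.4519
Escaped at iteration 2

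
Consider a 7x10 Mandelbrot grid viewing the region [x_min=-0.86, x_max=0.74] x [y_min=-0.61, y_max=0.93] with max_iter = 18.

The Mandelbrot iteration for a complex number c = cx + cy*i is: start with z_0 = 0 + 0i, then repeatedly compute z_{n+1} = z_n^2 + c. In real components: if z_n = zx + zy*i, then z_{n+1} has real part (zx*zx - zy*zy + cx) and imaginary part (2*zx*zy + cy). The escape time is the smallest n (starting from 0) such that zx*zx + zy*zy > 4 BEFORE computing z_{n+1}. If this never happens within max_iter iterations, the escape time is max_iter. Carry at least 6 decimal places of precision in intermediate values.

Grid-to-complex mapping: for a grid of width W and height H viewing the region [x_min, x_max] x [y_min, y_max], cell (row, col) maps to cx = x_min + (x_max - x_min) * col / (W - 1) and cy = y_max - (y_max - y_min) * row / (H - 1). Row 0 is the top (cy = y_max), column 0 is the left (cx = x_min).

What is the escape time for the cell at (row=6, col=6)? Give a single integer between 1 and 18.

Answer: 3

Derivation:
z_0 = 0 + 0i, c = 0.7400 + -0.0967i
Iter 1: z = 0.7400 + -0.0967i, |z|^2 = 0.5569
Iter 2: z = 1.2783 + -0.2397i, |z|^2 = 1.6914
Iter 3: z = 2.3165 + -0.7095i, |z|^2 = 5.8695
Escaped at iteration 3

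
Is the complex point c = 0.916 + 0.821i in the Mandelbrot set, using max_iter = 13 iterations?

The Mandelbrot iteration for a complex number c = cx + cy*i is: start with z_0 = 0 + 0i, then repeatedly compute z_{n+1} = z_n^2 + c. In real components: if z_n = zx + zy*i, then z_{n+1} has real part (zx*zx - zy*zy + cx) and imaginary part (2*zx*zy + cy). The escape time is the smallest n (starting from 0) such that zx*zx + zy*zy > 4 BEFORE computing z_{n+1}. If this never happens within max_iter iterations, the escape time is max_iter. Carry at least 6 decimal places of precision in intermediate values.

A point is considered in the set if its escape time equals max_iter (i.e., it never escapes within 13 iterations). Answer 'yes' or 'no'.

z_0 = 0 + 0i, c = 0.9160 + 0.8210i
Iter 1: z = 0.9160 + 0.8210i, |z|^2 = 1.5131
Iter 2: z = 1.0810 + 2.3251i, |z|^2 = 6.5746
Escaped at iteration 2

Answer: no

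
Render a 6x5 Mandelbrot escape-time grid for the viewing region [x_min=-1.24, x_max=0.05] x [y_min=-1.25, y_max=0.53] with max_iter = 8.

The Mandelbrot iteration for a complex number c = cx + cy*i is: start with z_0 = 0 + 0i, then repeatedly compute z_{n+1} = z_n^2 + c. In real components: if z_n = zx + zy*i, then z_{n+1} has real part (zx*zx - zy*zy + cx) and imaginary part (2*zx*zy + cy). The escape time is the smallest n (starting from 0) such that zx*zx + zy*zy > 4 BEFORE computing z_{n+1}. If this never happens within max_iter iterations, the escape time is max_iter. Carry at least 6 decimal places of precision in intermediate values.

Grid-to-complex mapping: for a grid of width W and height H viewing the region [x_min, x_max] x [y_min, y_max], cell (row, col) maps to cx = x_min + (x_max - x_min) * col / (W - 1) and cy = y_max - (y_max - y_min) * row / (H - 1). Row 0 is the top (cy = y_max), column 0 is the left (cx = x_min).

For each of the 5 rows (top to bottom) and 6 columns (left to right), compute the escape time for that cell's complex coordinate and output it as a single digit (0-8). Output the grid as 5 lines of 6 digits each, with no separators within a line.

(row=0, col=0): c = -1.2400 + 0.5300i → escape time 4
(row=0, col=1): c = -0.9820 + 0.5300i → escape time 5
(row=0, col=2): c = -0.7240 + 0.5300i → escape time 6
(row=0, col=3): c = -0.4660 + 0.5300i → escape time 8
(row=0, col=4): c = -0.2080 + 0.5300i → escape time 8
(row=0, col=5): c = 0.0500 + 0.5300i → escape time 8
(row=1, col=0): c = -1.2400 + 0.0850i → escape time 8
(row=1, col=1): c = -0.9820 + 0.0850i → escape time 8
(row=1, col=2): c = -0.7240 + 0.0850i → escape time 8
(row=1, col=3): c = -0.4660 + 0.0850i → escape time 8
(row=1, col=4): c = -0.2080 + 0.0850i → escape time 8
(row=1, col=5): c = 0.0500 + 0.0850i → escape time 8
(row=2, col=0): c = -1.2400 + -0.3600i → escape time 8
(row=2, col=1): c = -0.9820 + -0.3600i → escape time 8
(row=2, col=2): c = -0.7240 + -0.3600i → escape time 8
(row=2, col=3): c = -0.4660 + -0.3600i → escape time 8
(row=2, col=4): c = -0.2080 + -0.3600i → escape time 8
(row=2, col=5): c = 0.0500 + -0.3600i → escape time 8
(row=3, col=0): c = -1.2400 + -0.8050i → escape time 3
(row=3, col=1): c = -0.9820 + -0.8050i → escape time 3
(row=3, col=2): c = -0.7240 + -0.8050i → escape time 4
(row=3, col=3): c = -0.4660 + -0.8050i → escape time 6
(row=3, col=4): c = -0.2080 + -0.8050i → escape time 8
(row=3, col=5): c = 0.0500 + -0.8050i → escape time 8
(row=4, col=0): c = -1.2400 + -1.2500i → escape time 2
(row=4, col=1): c = -0.9820 + -1.2500i → escape time 3
(row=4, col=2): c = -0.7240 + -1.2500i → escape time 3
(row=4, col=3): c = -0.4660 + -1.2500i → escape time 3
(row=4, col=4): c = -0.2080 + -1.2500i → escape time 3
(row=4, col=5): c = 0.0500 + -1.2500i → escape time 2

Answer: 456888
888888
888888
334688
233332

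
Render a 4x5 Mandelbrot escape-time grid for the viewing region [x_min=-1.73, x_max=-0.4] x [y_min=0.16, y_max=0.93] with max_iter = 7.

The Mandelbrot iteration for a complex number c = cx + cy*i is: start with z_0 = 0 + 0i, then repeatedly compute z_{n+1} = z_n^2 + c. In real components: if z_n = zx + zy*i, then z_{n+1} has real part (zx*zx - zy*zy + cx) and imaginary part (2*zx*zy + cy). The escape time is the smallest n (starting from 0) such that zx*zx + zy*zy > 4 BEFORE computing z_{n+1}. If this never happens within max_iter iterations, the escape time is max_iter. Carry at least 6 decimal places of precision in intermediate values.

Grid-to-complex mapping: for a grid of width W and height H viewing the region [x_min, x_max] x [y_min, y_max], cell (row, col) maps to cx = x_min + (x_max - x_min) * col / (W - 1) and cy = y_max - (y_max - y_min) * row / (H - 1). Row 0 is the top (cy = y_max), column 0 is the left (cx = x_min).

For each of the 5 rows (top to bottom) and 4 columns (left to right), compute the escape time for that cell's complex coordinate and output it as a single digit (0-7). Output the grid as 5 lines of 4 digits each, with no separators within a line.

Answer: 2335
3347
3357
3777
4777

Derivation:
(row=0, col=0): c = -1.7300 + 0.9300i → escape time 2
(row=0, col=1): c = -1.2867 + 0.9300i → escape time 3
(row=0, col=2): c = -0.8433 + 0.9300i → escape time 3
(row=0, col=3): c = -0.4000 + 0.9300i → escape time 5
(row=1, col=0): c = -1.7300 + 0.7375i → escape time 3
(row=1, col=1): c = -1.2867 + 0.7375i → escape time 3
(row=1, col=2): c = -0.8433 + 0.7375i → escape time 4
(row=1, col=3): c = -0.4000 + 0.7375i → escape time 7
(row=2, col=0): c = -1.7300 + 0.5450i → escape time 3
(row=2, col=1): c = -1.2867 + 0.5450i → escape time 3
(row=2, col=2): c = -0.8433 + 0.5450i → escape time 5
(row=2, col=3): c = -0.4000 + 0.5450i → escape time 7
(row=3, col=0): c = -1.7300 + 0.3525i → escape time 3
(row=3, col=1): c = -1.2867 + 0.3525i → escape time 7
(row=3, col=2): c = -0.8433 + 0.3525i → escape time 7
(row=3, col=3): c = -0.4000 + 0.3525i → escape time 7
(row=4, col=0): c = -1.7300 + 0.1600i → escape time 4
(row=4, col=1): c = -1.2867 + 0.1600i → escape time 7
(row=4, col=2): c = -0.8433 + 0.1600i → escape time 7
(row=4, col=3): c = -0.4000 + 0.1600i → escape time 7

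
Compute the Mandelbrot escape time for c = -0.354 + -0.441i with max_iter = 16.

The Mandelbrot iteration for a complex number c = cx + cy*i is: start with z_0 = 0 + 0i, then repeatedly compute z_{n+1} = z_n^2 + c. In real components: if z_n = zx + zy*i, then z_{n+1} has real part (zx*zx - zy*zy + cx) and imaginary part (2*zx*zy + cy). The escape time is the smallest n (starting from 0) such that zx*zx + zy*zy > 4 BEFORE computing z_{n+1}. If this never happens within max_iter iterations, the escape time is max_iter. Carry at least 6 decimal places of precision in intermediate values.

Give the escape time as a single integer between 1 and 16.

z_0 = 0 + 0i, c = -0.3540 + -0.4410i
Iter 1: z = -0.3540 + -0.4410i, |z|^2 = 0.3198
Iter 2: z = -0.4232 + -0.1288i, |z|^2 = 0.1957
Iter 3: z = -0.1915 + -0.3320i, |z|^2 = 0.1469
Iter 4: z = -0.4276 + -0.3138i, |z|^2 = 0.2813
Iter 5: z = -0.2697 + -0.1726i, |z|^2 = 0.1025
Iter 6: z = -0.3111 + -0.3479i, |z|^2 = 0.2178
Iter 7: z = -0.3783 + -0.2246i, |z|^2 = 0.1935
Iter 8: z = -0.2614 + -0.2711i, |z|^2 = 0.1418
Iter 9: z = -0.3592 + -0.2993i, |z|^2 = 0.2186
Iter 10: z = -0.3145 + -0.2260i, |z|^2 = 0.1500
Iter 11: z = -0.3061 + -0.2988i, |z|^2 = 0.1830
Iter 12: z = -0.3496 + -0.2580i, |z|^2 = 0.1888
Iter 13: z = -0.2984 + -0.2606i, |z|^2 = 0.1569
Iter 14: z = -0.3329 + -0.2855i, |z|^2 = 0.1923
Iter 15: z = -0.3247 + -0.2509i, |z|^2 = 0.1684

Answer: 16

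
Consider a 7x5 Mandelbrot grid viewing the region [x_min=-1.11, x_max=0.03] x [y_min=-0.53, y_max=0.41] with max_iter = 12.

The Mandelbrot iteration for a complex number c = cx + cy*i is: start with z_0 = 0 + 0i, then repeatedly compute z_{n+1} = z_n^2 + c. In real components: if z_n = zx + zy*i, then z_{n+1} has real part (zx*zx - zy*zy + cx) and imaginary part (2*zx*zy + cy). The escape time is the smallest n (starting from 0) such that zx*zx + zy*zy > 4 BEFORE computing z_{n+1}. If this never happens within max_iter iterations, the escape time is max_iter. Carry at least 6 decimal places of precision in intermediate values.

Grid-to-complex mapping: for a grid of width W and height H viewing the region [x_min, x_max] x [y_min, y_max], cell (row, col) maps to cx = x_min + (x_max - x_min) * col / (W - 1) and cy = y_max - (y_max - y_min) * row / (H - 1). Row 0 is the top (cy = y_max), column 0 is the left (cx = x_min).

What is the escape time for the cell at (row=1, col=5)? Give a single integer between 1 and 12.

Answer: 12

Derivation:
z_0 = 0 + 0i, c = -0.1600 + 0.1750i
Iter 1: z = -0.1600 + 0.1750i, |z|^2 = 0.0562
Iter 2: z = -0.1650 + 0.1190i, |z|^2 = 0.0414
Iter 3: z = -0.1469 + 0.1357i, |z|^2 = 0.0400
Iter 4: z = -0.1568 + 0.1351i, |z|^2 = 0.0429
Iter 5: z = -0.1537 + 0.1326i, |z|^2 = 0.0412
Iter 6: z = -0.1540 + 0.1342i, |z|^2 = 0.0417
Iter 7: z = -0.1543 + 0.1337i, |z|^2 = 0.0417
Iter 8: z = -0.1541 + 0.1337i, |z|^2 = 0.0416
Iter 9: z = -0.1542 + 0.1338i, |z|^2 = 0.0417
Iter 10: z = -0.1541 + 0.1338i, |z|^2 = 0.0416
Iter 11: z = -0.1541 + 0.1338i, |z|^2 = 0.0417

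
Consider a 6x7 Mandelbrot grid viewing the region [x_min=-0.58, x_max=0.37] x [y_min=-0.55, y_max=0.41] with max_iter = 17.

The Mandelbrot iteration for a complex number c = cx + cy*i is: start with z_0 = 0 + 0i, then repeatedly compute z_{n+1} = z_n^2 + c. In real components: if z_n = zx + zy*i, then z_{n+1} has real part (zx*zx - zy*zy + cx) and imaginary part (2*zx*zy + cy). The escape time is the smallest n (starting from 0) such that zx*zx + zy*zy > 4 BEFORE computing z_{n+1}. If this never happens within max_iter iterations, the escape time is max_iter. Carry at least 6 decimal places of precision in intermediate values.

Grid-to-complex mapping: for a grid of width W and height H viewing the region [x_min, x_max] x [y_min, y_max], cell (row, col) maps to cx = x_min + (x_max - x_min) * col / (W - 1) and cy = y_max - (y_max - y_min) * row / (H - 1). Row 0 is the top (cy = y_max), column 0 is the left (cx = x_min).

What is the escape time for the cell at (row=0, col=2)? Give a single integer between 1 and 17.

z_0 = 0 + 0i, c = -0.2000 + 0.4100i
Iter 1: z = -0.2000 + 0.4100i, |z|^2 = 0.2081
Iter 2: z = -0.3281 + 0.2460i, |z|^2 = 0.1682
Iter 3: z = -0.1529 + 0.2486i, |z|^2 = 0.0852
Iter 4: z = -0.2384 + 0.3340i, |z|^2 = 0.1684
Iter 5: z = -0.2547 + 0.2507i, |z|^2 = 0.1277
Iter 6: z = -0.1980 + 0.2823i, |z|^2 = 0.1189
Iter 7: z = -0.2405 + 0.2982i, |z|^2 = 0.1468
Iter 8: z = -0.2311 + 0.2666i, |z|^2 = 0.1245
Iter 9: z = -0.2176 + 0.2868i, |z|^2 = 0.1296
Iter 10: z = -0.2349 + 0.2852i, |z|^2 = 0.1365
Iter 11: z = -0.2262 + 0.2760i, |z|^2 = 0.1273
Iter 12: z = -0.2251 + 0.2851i, |z|^2 = 0.1320
Iter 13: z = -0.2307 + 0.2817i, |z|^2 = 0.1325
Iter 14: z = -0.2261 + 0.2801i, |z|^2 = 0.1296
Iter 15: z = -0.2273 + 0.2833i, |z|^2 = 0.1319
Iter 16: z = -0.2286 + 0.2812i, |z|^2 = 0.1313

Answer: 17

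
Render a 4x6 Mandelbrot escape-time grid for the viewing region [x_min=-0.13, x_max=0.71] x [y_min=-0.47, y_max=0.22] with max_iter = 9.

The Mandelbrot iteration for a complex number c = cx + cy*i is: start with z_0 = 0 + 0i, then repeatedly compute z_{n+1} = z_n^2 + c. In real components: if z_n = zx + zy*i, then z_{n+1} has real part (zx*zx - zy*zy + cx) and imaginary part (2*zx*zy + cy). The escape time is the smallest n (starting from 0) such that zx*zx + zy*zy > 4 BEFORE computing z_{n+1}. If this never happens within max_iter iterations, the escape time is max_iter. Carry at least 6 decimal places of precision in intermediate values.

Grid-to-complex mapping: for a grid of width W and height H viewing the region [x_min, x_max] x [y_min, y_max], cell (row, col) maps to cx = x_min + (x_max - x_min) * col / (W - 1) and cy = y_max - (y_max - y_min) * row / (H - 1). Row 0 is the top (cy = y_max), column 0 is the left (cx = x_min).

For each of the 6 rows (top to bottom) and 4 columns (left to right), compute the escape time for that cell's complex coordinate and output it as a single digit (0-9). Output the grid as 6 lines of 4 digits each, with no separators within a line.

(row=0, col=0): c = -0.1300 + 0.2200i → escape time 9
(row=0, col=1): c = 0.1500 + 0.2200i → escape time 9
(row=0, col=2): c = 0.4300 + 0.2200i → escape time 9
(row=0, col=3): c = 0.7100 + 0.2200i → escape time 3
(row=1, col=0): c = -0.1300 + 0.0820i → escape time 9
(row=1, col=1): c = 0.1500 + 0.0820i → escape time 9
(row=1, col=2): c = 0.4300 + 0.0820i → escape time 6
(row=1, col=3): c = 0.7100 + 0.0820i → escape time 3
(row=2, col=0): c = -0.1300 + -0.0560i → escape time 9
(row=2, col=1): c = 0.1500 + -0.0560i → escape time 9
(row=2, col=2): c = 0.4300 + -0.0560i → escape time 6
(row=2, col=3): c = 0.7100 + -0.0560i → escape time 3
(row=3, col=0): c = -0.1300 + -0.1940i → escape time 9
(row=3, col=1): c = 0.1500 + -0.1940i → escape time 9
(row=3, col=2): c = 0.4300 + -0.1940i → escape time 9
(row=3, col=3): c = 0.7100 + -0.1940i → escape time 3
(row=4, col=0): c = -0.1300 + -0.3320i → escape time 9
(row=4, col=1): c = 0.1500 + -0.3320i → escape time 9
(row=4, col=2): c = 0.4300 + -0.3320i → escape time 9
(row=4, col=3): c = 0.7100 + -0.3320i → escape time 3
(row=5, col=0): c = -0.1300 + -0.4700i → escape time 9
(row=5, col=1): c = 0.1500 + -0.4700i → escape time 9
(row=5, col=2): c = 0.4300 + -0.4700i → escape time 6
(row=5, col=3): c = 0.7100 + -0.4700i → escape time 3

Answer: 9993
9963
9963
9993
9993
9963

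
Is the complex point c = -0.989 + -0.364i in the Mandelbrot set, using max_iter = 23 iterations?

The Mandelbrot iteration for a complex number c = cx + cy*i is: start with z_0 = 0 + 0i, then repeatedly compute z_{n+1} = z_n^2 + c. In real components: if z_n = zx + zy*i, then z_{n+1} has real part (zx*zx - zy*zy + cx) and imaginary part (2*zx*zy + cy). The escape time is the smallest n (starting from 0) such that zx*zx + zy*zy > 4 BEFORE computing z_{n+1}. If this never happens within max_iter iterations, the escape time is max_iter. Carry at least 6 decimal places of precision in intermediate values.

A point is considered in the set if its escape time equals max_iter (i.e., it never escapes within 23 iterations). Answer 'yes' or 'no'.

z_0 = 0 + 0i, c = -0.9890 + -0.3640i
Iter 1: z = -0.9890 + -0.3640i, |z|^2 = 1.1106
Iter 2: z = -0.1434 + 0.3560i, |z|^2 = 0.1473
Iter 3: z = -1.0952 + -0.4661i, |z|^2 = 1.4166
Iter 4: z = -0.0068 + 0.6569i, |z|^2 = 0.4315
Iter 5: z = -1.4204 + -0.3730i, |z|^2 = 2.1568
Iter 6: z = 0.8896 + 0.6956i, |z|^2 = 1.2751
Iter 7: z = -0.6815 + 0.8735i, |z|^2 = 1.2274
Iter 8: z = -1.2875 + -1.5545i, |z|^2 = 4.0743
Escaped at iteration 8

Answer: no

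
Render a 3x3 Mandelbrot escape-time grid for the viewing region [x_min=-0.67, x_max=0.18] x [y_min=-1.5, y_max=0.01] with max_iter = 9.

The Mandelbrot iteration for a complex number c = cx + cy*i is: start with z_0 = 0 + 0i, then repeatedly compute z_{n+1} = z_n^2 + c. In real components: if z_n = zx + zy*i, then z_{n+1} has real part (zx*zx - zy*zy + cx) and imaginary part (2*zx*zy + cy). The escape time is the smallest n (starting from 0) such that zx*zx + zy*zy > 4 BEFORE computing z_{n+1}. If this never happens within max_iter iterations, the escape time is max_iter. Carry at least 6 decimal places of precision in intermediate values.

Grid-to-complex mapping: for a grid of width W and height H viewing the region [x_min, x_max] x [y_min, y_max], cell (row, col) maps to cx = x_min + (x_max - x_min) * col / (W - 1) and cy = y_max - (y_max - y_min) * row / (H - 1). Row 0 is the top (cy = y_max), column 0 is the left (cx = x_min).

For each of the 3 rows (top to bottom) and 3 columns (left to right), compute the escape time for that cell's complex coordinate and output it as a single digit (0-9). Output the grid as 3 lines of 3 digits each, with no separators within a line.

(row=0, col=0): c = -0.6700 + 0.0100i → escape time 9
(row=0, col=1): c = -0.2450 + 0.0100i → escape time 9
(row=0, col=2): c = 0.1800 + 0.0100i → escape time 9
(row=1, col=0): c = -0.6700 + -0.7450i → escape time 5
(row=1, col=1): c = -0.2450 + -0.7450i → escape time 9
(row=1, col=2): c = 0.1800 + -0.7450i → escape time 6
(row=2, col=0): c = -0.6700 + -1.5000i → escape time 2
(row=2, col=1): c = -0.2450 + -1.5000i → escape time 2
(row=2, col=2): c = 0.1800 + -1.5000i → escape time 2

Answer: 999
596
222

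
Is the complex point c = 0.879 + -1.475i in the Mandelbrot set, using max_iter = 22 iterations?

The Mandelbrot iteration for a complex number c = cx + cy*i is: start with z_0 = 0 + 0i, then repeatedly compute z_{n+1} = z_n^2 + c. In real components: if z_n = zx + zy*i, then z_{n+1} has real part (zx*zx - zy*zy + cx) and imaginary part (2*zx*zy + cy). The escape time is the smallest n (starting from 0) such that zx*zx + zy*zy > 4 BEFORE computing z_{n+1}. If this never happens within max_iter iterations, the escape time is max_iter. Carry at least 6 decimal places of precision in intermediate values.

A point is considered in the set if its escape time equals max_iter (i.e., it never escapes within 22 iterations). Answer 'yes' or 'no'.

z_0 = 0 + 0i, c = 0.8790 + -1.4750i
Iter 1: z = 0.8790 + -1.4750i, |z|^2 = 2.9483
Iter 2: z = -0.5240 + -4.0681i, |z|^2 = 16.8236
Escaped at iteration 2

Answer: no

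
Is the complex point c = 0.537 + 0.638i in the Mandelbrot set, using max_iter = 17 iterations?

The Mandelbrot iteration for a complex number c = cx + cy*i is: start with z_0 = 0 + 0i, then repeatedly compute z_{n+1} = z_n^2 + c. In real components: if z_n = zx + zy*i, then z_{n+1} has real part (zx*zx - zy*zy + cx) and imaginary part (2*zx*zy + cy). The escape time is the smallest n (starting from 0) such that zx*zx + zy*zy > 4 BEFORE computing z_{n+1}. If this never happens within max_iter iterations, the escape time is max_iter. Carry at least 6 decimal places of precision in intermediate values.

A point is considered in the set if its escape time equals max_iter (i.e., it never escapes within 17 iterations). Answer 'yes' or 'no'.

Answer: no

Derivation:
z_0 = 0 + 0i, c = 0.5370 + 0.6380i
Iter 1: z = 0.5370 + 0.6380i, |z|^2 = 0.6954
Iter 2: z = 0.4183 + 1.3232i, |z|^2 = 1.9259
Iter 3: z = -1.0389 + 1.7451i, |z|^2 = 4.1246
Escaped at iteration 3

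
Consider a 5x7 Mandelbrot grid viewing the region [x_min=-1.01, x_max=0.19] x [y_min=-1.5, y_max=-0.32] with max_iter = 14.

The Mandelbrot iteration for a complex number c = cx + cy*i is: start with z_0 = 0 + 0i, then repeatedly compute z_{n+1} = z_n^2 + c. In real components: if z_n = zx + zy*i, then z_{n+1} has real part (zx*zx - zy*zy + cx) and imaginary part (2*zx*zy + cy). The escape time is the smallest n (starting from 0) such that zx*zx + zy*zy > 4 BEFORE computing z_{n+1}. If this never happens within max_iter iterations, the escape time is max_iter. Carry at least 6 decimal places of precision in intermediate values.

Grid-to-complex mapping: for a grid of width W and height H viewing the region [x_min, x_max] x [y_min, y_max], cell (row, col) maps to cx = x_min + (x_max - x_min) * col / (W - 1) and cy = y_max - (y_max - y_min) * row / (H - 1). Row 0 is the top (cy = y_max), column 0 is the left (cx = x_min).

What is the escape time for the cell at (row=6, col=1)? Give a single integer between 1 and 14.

Answer: 2

Derivation:
z_0 = 0 + 0i, c = -0.7100 + -1.5000i
Iter 1: z = -0.7100 + -1.5000i, |z|^2 = 2.7541
Iter 2: z = -2.4559 + 0.6300i, |z|^2 = 6.4283
Escaped at iteration 2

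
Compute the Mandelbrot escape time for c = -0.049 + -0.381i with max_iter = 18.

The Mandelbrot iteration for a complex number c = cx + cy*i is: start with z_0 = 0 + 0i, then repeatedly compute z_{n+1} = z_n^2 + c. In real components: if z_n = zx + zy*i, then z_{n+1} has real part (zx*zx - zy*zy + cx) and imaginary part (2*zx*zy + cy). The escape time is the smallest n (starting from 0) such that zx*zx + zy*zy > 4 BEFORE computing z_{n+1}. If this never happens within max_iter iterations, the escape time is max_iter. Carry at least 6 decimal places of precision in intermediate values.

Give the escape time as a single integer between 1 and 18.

Answer: 18

Derivation:
z_0 = 0 + 0i, c = -0.0490 + -0.3810i
Iter 1: z = -0.0490 + -0.3810i, |z|^2 = 0.1476
Iter 2: z = -0.1918 + -0.3437i, |z|^2 = 0.1549
Iter 3: z = -0.1303 + -0.2492i, |z|^2 = 0.0791
Iter 4: z = -0.0941 + -0.3160i, |z|^2 = 0.1087
Iter 5: z = -0.1400 + -0.3215i, |z|^2 = 0.1230
Iter 6: z = -0.1328 + -0.2910i, |z|^2 = 0.1023
Iter 7: z = -0.1160 + -0.3037i, |z|^2 = 0.1057
Iter 8: z = -0.1278 + -0.3105i, |z|^2 = 0.1127
Iter 9: z = -0.1291 + -0.3016i, |z|^2 = 0.1076
Iter 10: z = -0.1233 + -0.3031i, |z|^2 = 0.1071
Iter 11: z = -0.1257 + -0.3062i, |z|^2 = 0.1096
Iter 12: z = -0.1270 + -0.3040i, |z|^2 = 0.1086
Iter 13: z = -0.1253 + -0.3038i, |z|^2 = 0.1080
Iter 14: z = -0.1256 + -0.3049i, |z|^2 = 0.1087
Iter 15: z = -0.1262 + -0.3044i, |z|^2 = 0.1086
Iter 16: z = -0.1258 + -0.3042i, |z|^2 = 0.1083
Iter 17: z = -0.1257 + -0.3045i, |z|^2 = 0.1085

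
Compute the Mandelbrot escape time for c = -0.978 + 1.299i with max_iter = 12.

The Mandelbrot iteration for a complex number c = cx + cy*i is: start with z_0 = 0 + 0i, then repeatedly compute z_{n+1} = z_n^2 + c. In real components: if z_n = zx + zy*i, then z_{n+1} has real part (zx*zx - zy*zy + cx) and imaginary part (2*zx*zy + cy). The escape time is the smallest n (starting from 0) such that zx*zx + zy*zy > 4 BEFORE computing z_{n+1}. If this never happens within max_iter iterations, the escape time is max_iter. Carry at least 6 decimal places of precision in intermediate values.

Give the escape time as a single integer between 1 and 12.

Answer: 2

Derivation:
z_0 = 0 + 0i, c = -0.9780 + 1.2990i
Iter 1: z = -0.9780 + 1.2990i, |z|^2 = 2.6439
Iter 2: z = -1.7089 + -1.2418i, |z|^2 = 4.4626
Escaped at iteration 2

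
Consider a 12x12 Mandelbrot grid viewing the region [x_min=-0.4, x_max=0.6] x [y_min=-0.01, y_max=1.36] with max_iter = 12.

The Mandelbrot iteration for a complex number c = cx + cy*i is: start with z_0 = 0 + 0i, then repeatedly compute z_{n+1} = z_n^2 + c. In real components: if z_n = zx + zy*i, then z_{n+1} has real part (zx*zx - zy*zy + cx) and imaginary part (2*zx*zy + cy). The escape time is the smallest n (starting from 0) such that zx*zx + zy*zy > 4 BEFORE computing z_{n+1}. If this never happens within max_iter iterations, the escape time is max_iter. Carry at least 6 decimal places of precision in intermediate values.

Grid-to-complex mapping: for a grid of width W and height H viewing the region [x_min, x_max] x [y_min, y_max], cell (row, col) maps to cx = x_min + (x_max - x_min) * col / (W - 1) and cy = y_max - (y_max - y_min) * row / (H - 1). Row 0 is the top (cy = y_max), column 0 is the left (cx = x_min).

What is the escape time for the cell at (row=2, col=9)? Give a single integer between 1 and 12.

Answer: 2

Derivation:
z_0 = 0 + 0i, c = 0.4182 + 1.1109i
Iter 1: z = 0.4182 + 1.1109i, |z|^2 = 1.4090
Iter 2: z = -0.6411 + 2.0400i, |z|^2 = 4.5727
Escaped at iteration 2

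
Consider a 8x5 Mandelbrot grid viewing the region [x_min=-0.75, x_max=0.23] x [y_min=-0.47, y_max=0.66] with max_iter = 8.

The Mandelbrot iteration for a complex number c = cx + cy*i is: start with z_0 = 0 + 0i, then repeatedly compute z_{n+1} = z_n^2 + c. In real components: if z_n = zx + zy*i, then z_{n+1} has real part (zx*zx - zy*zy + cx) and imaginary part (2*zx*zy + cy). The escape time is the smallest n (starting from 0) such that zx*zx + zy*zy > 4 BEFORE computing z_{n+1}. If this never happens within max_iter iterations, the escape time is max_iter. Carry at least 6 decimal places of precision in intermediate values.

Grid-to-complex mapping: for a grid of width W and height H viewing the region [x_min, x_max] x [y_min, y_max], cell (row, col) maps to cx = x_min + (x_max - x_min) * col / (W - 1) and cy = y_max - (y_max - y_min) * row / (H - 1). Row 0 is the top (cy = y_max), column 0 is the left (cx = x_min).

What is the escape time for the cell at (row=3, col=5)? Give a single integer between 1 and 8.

Answer: 8

Derivation:
z_0 = 0 + 0i, c = -0.0500 + -0.1875i
Iter 1: z = -0.0500 + -0.1875i, |z|^2 = 0.0377
Iter 2: z = -0.0827 + -0.1687i, |z|^2 = 0.0353
Iter 3: z = -0.0716 + -0.1596i, |z|^2 = 0.0306
Iter 4: z = -0.0703 + -0.1646i, |z|^2 = 0.0321
Iter 5: z = -0.0722 + -0.1643i, |z|^2 = 0.0322
Iter 6: z = -0.0718 + -0.1638i, |z|^2 = 0.0320
Iter 7: z = -0.0717 + -0.1640i, |z|^2 = 0.0320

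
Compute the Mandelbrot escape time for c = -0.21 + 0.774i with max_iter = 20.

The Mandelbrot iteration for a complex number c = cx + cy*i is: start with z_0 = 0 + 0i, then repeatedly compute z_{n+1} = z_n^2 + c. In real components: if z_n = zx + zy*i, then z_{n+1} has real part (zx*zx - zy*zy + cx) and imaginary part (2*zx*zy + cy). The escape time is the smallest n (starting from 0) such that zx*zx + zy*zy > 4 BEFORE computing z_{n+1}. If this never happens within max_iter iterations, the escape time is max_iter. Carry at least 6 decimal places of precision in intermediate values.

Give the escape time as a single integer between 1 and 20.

Answer: 20

Derivation:
z_0 = 0 + 0i, c = -0.2100 + 0.7740i
Iter 1: z = -0.2100 + 0.7740i, |z|^2 = 0.6432
Iter 2: z = -0.7650 + 0.4489i, |z|^2 = 0.7867
Iter 3: z = 0.1737 + 0.0872i, |z|^2 = 0.0378
Iter 4: z = -0.1874 + 0.8043i, |z|^2 = 0.6820
Iter 5: z = -0.8217 + 0.4725i, |z|^2 = 0.8985
Iter 6: z = 0.2420 + -0.0025i, |z|^2 = 0.0586
Iter 7: z = -0.1514 + 0.7728i, |z|^2 = 0.6201
Iter 8: z = -0.7843 + 0.5399i, |z|^2 = 0.9066
Iter 9: z = 0.1135 + -0.0729i, |z|^2 = 0.0182
Iter 10: z = -0.2024 + 0.7575i, |z|^2 = 0.6147
Iter 11: z = -0.7428 + 0.4674i, |z|^2 = 0.7701
Iter 12: z = 0.1233 + 0.0797i, |z|^2 = 0.0216
Iter 13: z = -0.2012 + 0.7937i, |z|^2 = 0.6704
Iter 14: z = -0.7994 + 0.4547i, |z|^2 = 0.8458
Iter 15: z = 0.2223 + 0.0470i, |z|^2 = 0.0516
Iter 16: z = -0.1628 + 0.7949i, |z|^2 = 0.6584
Iter 17: z = -0.8154 + 0.5152i, |z|^2 = 0.9303
Iter 18: z = 0.1894 + -0.0662i, |z|^2 = 0.0403
Iter 19: z = -0.1785 + 0.7489i, |z|^2 = 0.5928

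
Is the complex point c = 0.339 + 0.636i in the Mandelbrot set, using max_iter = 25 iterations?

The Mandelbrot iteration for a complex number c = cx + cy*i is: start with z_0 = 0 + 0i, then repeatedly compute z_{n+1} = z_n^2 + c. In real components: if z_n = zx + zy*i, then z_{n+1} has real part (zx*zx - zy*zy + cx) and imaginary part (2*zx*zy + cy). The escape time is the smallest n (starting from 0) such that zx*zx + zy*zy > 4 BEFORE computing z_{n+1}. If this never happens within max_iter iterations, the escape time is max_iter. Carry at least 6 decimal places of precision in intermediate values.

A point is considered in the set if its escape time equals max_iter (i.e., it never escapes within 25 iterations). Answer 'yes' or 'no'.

Answer: no

Derivation:
z_0 = 0 + 0i, c = 0.3390 + 0.6360i
Iter 1: z = 0.3390 + 0.6360i, |z|^2 = 0.5194
Iter 2: z = 0.0494 + 1.0672i, |z|^2 = 1.1414
Iter 3: z = -0.7975 + 0.7415i, |z|^2 = 1.1858
Iter 4: z = 0.4252 + -0.5467i, |z|^2 = 0.4796
Iter 5: z = 0.2209 + 0.1711i, |z|^2 = 0.0781
Iter 6: z = 0.3585 + 0.7116i, |z|^2 = 0.6349
Iter 7: z = -0.0389 + 1.1463i, |z|^2 = 1.3154
Iter 8: z = -0.9734 + 0.5469i, |z|^2 = 1.2466
Iter 9: z = 0.9874 + -0.4287i, |z|^2 = 1.1588
Iter 10: z = 1.1302 + -0.2107i, |z|^2 = 1.3217
Iter 11: z = 1.5720 + 0.1598i, |z|^2 = 2.4966
Iter 12: z = 2.7845 + 1.1385i, |z|^2 = 9.0500
Escaped at iteration 12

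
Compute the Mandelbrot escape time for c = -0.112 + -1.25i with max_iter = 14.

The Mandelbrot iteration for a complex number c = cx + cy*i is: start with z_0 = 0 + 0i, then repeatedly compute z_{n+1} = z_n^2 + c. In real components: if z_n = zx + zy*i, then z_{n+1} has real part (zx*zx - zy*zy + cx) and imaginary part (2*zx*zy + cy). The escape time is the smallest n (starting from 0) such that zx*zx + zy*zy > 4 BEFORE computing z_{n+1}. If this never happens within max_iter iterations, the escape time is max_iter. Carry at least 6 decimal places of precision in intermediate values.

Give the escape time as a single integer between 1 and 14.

z_0 = 0 + 0i, c = -0.1120 + -1.2500i
Iter 1: z = -0.1120 + -1.2500i, |z|^2 = 1.5750
Iter 2: z = -1.6620 + -0.9700i, |z|^2 = 3.7030
Iter 3: z = 1.7092 + 1.9742i, |z|^2 = 6.8188
Escaped at iteration 3

Answer: 3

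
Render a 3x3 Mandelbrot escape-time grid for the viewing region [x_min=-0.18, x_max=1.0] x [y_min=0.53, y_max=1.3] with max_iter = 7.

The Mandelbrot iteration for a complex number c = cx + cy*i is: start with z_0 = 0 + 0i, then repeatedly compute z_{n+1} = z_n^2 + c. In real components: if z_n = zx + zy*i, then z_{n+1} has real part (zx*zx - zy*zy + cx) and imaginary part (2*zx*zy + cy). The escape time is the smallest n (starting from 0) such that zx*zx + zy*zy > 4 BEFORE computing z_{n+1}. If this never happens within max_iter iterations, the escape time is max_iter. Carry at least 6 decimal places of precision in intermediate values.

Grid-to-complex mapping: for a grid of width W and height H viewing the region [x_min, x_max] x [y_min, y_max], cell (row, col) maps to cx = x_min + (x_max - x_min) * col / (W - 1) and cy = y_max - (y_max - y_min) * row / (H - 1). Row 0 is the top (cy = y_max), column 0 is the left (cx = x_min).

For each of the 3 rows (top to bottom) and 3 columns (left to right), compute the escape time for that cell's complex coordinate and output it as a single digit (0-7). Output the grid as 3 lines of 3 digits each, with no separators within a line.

(row=0, col=0): c = -0.1800 + 1.3000i → escape time 2
(row=0, col=1): c = 0.4100 + 1.3000i → escape time 2
(row=0, col=2): c = 1.0000 + 1.3000i → escape time 2
(row=1, col=0): c = -0.1800 + 0.9150i → escape time 7
(row=1, col=1): c = 0.4100 + 0.9150i → escape time 3
(row=1, col=2): c = 1.0000 + 0.9150i → escape time 2
(row=2, col=0): c = -0.1800 + 0.5300i → escape time 7
(row=2, col=1): c = 0.4100 + 0.5300i → escape time 7
(row=2, col=2): c = 1.0000 + 0.5300i → escape time 2

Answer: 222
732
772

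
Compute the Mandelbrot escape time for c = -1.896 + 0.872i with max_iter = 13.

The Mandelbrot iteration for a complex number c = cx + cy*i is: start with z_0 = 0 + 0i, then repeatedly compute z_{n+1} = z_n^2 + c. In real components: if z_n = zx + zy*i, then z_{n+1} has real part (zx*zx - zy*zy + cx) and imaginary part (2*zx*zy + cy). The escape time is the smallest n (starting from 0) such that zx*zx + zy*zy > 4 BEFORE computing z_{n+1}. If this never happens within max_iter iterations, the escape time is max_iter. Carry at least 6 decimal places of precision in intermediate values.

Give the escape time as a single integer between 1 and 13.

z_0 = 0 + 0i, c = -1.8960 + 0.8720i
Iter 1: z = -1.8960 + 0.8720i, |z|^2 = 4.3552
Escaped at iteration 1

Answer: 1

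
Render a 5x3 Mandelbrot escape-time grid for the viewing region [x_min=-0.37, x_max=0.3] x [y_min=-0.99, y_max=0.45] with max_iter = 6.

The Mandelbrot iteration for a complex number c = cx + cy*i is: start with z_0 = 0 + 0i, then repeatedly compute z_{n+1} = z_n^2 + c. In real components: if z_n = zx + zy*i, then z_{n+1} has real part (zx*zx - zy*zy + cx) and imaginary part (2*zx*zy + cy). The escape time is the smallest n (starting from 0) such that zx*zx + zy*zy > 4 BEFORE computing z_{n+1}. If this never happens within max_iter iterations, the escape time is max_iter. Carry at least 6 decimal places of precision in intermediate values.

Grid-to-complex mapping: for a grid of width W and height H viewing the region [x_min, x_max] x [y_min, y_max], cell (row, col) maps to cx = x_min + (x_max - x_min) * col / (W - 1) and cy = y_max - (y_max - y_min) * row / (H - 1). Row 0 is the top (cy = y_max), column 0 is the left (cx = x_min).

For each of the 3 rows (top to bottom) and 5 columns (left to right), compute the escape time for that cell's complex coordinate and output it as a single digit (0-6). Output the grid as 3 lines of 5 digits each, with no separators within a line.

Answer: 66666
66666
56643

Derivation:
(row=0, col=0): c = -0.3700 + 0.4500i → escape time 6
(row=0, col=1): c = -0.2025 + 0.4500i → escape time 6
(row=0, col=2): c = -0.0350 + 0.4500i → escape time 6
(row=0, col=3): c = 0.1325 + 0.4500i → escape time 6
(row=0, col=4): c = 0.3000 + 0.4500i → escape time 6
(row=1, col=0): c = -0.3700 + -0.2700i → escape time 6
(row=1, col=1): c = -0.2025 + -0.2700i → escape time 6
(row=1, col=2): c = -0.0350 + -0.2700i → escape time 6
(row=1, col=3): c = 0.1325 + -0.2700i → escape time 6
(row=1, col=4): c = 0.3000 + -0.2700i → escape time 6
(row=2, col=0): c = -0.3700 + -0.9900i → escape time 5
(row=2, col=1): c = -0.2025 + -0.9900i → escape time 6
(row=2, col=2): c = -0.0350 + -0.9900i → escape time 6
(row=2, col=3): c = 0.1325 + -0.9900i → escape time 4
(row=2, col=4): c = 0.3000 + -0.9900i → escape time 3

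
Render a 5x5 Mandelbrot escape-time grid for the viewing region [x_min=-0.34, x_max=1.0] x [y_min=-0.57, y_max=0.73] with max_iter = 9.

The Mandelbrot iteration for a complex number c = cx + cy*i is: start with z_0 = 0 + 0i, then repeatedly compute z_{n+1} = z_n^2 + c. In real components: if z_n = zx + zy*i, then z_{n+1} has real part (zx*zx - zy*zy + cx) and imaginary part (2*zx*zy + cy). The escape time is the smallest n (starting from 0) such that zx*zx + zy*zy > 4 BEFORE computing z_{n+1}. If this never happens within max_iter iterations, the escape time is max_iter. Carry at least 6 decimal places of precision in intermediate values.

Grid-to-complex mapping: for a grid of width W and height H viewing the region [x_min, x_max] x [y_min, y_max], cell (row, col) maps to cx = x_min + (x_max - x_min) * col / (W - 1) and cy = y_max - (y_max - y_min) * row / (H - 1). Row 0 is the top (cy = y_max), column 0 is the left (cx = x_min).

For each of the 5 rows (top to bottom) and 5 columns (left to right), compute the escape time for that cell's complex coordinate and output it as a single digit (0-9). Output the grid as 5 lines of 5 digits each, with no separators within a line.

Answer: 89532
99932
99942
99932
99932

Derivation:
(row=0, col=0): c = -0.3400 + 0.7300i → escape time 8
(row=0, col=1): c = -0.0050 + 0.7300i → escape time 9
(row=0, col=2): c = 0.3300 + 0.7300i → escape time 5
(row=0, col=3): c = 0.6650 + 0.7300i → escape time 3
(row=0, col=4): c = 1.0000 + 0.7300i → escape time 2
(row=1, col=0): c = -0.3400 + 0.4050i → escape time 9
(row=1, col=1): c = -0.0050 + 0.4050i → escape time 9
(row=1, col=2): c = 0.3300 + 0.4050i → escape time 9
(row=1, col=3): c = 0.6650 + 0.4050i → escape time 3
(row=1, col=4): c = 1.0000 + 0.4050i → escape time 2
(row=2, col=0): c = -0.3400 + 0.0800i → escape time 9
(row=2, col=1): c = -0.0050 + 0.0800i → escape time 9
(row=2, col=2): c = 0.3300 + 0.0800i → escape time 9
(row=2, col=3): c = 0.6650 + 0.0800i → escape time 4
(row=2, col=4): c = 1.0000 + 0.0800i → escape time 2
(row=3, col=0): c = -0.3400 + -0.2450i → escape time 9
(row=3, col=1): c = -0.0050 + -0.2450i → escape time 9
(row=3, col=2): c = 0.3300 + -0.2450i → escape time 9
(row=3, col=3): c = 0.6650 + -0.2450i → escape time 3
(row=3, col=4): c = 1.0000 + -0.2450i → escape time 2
(row=4, col=0): c = -0.3400 + -0.5700i → escape time 9
(row=4, col=1): c = -0.0050 + -0.5700i → escape time 9
(row=4, col=2): c = 0.3300 + -0.5700i → escape time 9
(row=4, col=3): c = 0.6650 + -0.5700i → escape time 3
(row=4, col=4): c = 1.0000 + -0.5700i → escape time 2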